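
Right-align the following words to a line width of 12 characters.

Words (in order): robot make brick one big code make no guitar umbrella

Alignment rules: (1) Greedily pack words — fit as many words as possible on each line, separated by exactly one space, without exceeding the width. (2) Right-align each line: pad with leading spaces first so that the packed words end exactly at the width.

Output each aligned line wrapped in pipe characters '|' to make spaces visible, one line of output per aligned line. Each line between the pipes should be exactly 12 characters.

Answer: |  robot make|
|   brick one|
|    big code|
|     make no|
|      guitar|
|    umbrella|

Derivation:
Line 1: ['robot', 'make'] (min_width=10, slack=2)
Line 2: ['brick', 'one'] (min_width=9, slack=3)
Line 3: ['big', 'code'] (min_width=8, slack=4)
Line 4: ['make', 'no'] (min_width=7, slack=5)
Line 5: ['guitar'] (min_width=6, slack=6)
Line 6: ['umbrella'] (min_width=8, slack=4)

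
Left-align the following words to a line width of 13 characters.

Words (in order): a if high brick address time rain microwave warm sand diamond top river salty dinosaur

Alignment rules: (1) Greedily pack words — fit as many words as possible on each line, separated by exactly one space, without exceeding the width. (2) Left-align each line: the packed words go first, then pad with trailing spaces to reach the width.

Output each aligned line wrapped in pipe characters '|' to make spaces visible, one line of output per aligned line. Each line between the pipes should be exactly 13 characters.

Answer: |a if high    |
|brick address|
|time rain    |
|microwave    |
|warm sand    |
|diamond top  |
|river salty  |
|dinosaur     |

Derivation:
Line 1: ['a', 'if', 'high'] (min_width=9, slack=4)
Line 2: ['brick', 'address'] (min_width=13, slack=0)
Line 3: ['time', 'rain'] (min_width=9, slack=4)
Line 4: ['microwave'] (min_width=9, slack=4)
Line 5: ['warm', 'sand'] (min_width=9, slack=4)
Line 6: ['diamond', 'top'] (min_width=11, slack=2)
Line 7: ['river', 'salty'] (min_width=11, slack=2)
Line 8: ['dinosaur'] (min_width=8, slack=5)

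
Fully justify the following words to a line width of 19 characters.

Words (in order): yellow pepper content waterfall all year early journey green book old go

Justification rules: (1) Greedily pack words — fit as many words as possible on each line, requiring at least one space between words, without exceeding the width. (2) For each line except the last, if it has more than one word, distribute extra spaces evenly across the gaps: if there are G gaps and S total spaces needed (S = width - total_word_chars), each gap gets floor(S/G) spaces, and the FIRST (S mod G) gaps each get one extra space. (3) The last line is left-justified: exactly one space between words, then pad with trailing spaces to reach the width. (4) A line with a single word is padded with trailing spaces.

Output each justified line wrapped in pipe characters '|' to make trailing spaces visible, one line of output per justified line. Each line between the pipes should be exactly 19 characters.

Answer: |yellow       pepper|
|content   waterfall|
|all    year   early|
|journey  green book|
|old go             |

Derivation:
Line 1: ['yellow', 'pepper'] (min_width=13, slack=6)
Line 2: ['content', 'waterfall'] (min_width=17, slack=2)
Line 3: ['all', 'year', 'early'] (min_width=14, slack=5)
Line 4: ['journey', 'green', 'book'] (min_width=18, slack=1)
Line 5: ['old', 'go'] (min_width=6, slack=13)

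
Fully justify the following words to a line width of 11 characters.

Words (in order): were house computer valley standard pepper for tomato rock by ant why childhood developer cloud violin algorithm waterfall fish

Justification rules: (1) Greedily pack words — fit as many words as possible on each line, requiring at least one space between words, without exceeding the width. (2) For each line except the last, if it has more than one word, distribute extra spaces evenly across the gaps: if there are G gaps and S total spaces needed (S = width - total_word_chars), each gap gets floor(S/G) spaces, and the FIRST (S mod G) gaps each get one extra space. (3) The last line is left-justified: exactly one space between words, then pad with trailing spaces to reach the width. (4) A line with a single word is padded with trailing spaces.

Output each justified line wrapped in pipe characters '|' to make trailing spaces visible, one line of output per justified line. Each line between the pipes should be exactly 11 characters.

Line 1: ['were', 'house'] (min_width=10, slack=1)
Line 2: ['computer'] (min_width=8, slack=3)
Line 3: ['valley'] (min_width=6, slack=5)
Line 4: ['standard'] (min_width=8, slack=3)
Line 5: ['pepper', 'for'] (min_width=10, slack=1)
Line 6: ['tomato', 'rock'] (min_width=11, slack=0)
Line 7: ['by', 'ant', 'why'] (min_width=10, slack=1)
Line 8: ['childhood'] (min_width=9, slack=2)
Line 9: ['developer'] (min_width=9, slack=2)
Line 10: ['cloud'] (min_width=5, slack=6)
Line 11: ['violin'] (min_width=6, slack=5)
Line 12: ['algorithm'] (min_width=9, slack=2)
Line 13: ['waterfall'] (min_width=9, slack=2)
Line 14: ['fish'] (min_width=4, slack=7)

Answer: |were  house|
|computer   |
|valley     |
|standard   |
|pepper  for|
|tomato rock|
|by  ant why|
|childhood  |
|developer  |
|cloud      |
|violin     |
|algorithm  |
|waterfall  |
|fish       |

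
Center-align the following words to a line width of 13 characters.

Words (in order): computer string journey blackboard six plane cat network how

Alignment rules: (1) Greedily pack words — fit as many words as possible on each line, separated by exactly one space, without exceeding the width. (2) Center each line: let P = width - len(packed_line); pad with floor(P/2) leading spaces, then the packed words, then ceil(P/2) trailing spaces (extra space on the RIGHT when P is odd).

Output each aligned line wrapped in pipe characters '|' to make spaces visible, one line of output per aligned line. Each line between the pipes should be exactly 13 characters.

Line 1: ['computer'] (min_width=8, slack=5)
Line 2: ['string'] (min_width=6, slack=7)
Line 3: ['journey'] (min_width=7, slack=6)
Line 4: ['blackboard'] (min_width=10, slack=3)
Line 5: ['six', 'plane', 'cat'] (min_width=13, slack=0)
Line 6: ['network', 'how'] (min_width=11, slack=2)

Answer: |  computer   |
|   string    |
|   journey   |
| blackboard  |
|six plane cat|
| network how |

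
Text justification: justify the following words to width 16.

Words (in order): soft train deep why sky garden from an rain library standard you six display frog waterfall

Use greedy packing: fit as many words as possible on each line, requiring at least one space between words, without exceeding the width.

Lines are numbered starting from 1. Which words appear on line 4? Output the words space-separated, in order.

Answer: library standard

Derivation:
Line 1: ['soft', 'train', 'deep'] (min_width=15, slack=1)
Line 2: ['why', 'sky', 'garden'] (min_width=14, slack=2)
Line 3: ['from', 'an', 'rain'] (min_width=12, slack=4)
Line 4: ['library', 'standard'] (min_width=16, slack=0)
Line 5: ['you', 'six', 'display'] (min_width=15, slack=1)
Line 6: ['frog', 'waterfall'] (min_width=14, slack=2)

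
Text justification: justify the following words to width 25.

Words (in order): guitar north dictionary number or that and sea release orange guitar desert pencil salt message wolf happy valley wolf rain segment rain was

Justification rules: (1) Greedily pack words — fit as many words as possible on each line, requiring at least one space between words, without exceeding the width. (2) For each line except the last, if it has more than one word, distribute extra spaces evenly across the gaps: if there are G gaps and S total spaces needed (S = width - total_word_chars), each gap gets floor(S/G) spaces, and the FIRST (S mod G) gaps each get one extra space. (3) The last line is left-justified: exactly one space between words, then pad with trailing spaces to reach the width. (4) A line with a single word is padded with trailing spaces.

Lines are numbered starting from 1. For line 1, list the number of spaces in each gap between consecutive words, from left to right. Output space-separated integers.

Line 1: ['guitar', 'north', 'dictionary'] (min_width=23, slack=2)
Line 2: ['number', 'or', 'that', 'and', 'sea'] (min_width=22, slack=3)
Line 3: ['release', 'orange', 'guitar'] (min_width=21, slack=4)
Line 4: ['desert', 'pencil', 'salt'] (min_width=18, slack=7)
Line 5: ['message', 'wolf', 'happy', 'valley'] (min_width=25, slack=0)
Line 6: ['wolf', 'rain', 'segment', 'rain'] (min_width=22, slack=3)
Line 7: ['was'] (min_width=3, slack=22)

Answer: 2 2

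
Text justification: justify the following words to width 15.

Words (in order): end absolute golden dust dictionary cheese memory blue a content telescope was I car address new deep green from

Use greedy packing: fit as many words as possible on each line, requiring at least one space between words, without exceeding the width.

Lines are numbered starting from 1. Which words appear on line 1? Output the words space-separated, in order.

Line 1: ['end', 'absolute'] (min_width=12, slack=3)
Line 2: ['golden', 'dust'] (min_width=11, slack=4)
Line 3: ['dictionary'] (min_width=10, slack=5)
Line 4: ['cheese', 'memory'] (min_width=13, slack=2)
Line 5: ['blue', 'a', 'content'] (min_width=14, slack=1)
Line 6: ['telescope', 'was', 'I'] (min_width=15, slack=0)
Line 7: ['car', 'address', 'new'] (min_width=15, slack=0)
Line 8: ['deep', 'green', 'from'] (min_width=15, slack=0)

Answer: end absolute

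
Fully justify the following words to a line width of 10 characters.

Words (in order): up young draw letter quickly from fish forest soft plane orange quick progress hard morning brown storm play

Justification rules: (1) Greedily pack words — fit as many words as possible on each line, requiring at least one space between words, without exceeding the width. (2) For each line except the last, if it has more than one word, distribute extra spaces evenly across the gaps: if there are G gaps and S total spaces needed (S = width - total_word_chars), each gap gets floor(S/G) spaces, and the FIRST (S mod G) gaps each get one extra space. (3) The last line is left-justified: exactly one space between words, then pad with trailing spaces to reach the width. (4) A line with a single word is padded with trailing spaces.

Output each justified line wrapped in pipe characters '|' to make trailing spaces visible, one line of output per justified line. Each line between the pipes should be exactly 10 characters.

Answer: |up   young|
|draw      |
|letter    |
|quickly   |
|from  fish|
|forest    |
|soft plane|
|orange    |
|quick     |
|progress  |
|hard      |
|morning   |
|brown     |
|storm play|

Derivation:
Line 1: ['up', 'young'] (min_width=8, slack=2)
Line 2: ['draw'] (min_width=4, slack=6)
Line 3: ['letter'] (min_width=6, slack=4)
Line 4: ['quickly'] (min_width=7, slack=3)
Line 5: ['from', 'fish'] (min_width=9, slack=1)
Line 6: ['forest'] (min_width=6, slack=4)
Line 7: ['soft', 'plane'] (min_width=10, slack=0)
Line 8: ['orange'] (min_width=6, slack=4)
Line 9: ['quick'] (min_width=5, slack=5)
Line 10: ['progress'] (min_width=8, slack=2)
Line 11: ['hard'] (min_width=4, slack=6)
Line 12: ['morning'] (min_width=7, slack=3)
Line 13: ['brown'] (min_width=5, slack=5)
Line 14: ['storm', 'play'] (min_width=10, slack=0)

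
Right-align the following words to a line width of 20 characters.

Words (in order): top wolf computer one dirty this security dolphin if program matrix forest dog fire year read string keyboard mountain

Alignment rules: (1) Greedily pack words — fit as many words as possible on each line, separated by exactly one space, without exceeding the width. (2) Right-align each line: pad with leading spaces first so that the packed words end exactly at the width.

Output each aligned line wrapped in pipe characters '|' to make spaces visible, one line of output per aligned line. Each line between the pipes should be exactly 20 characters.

Answer: |   top wolf computer|
|      one dirty this|
| security dolphin if|
|      program matrix|
|forest dog fire year|
|read string keyboard|
|            mountain|

Derivation:
Line 1: ['top', 'wolf', 'computer'] (min_width=17, slack=3)
Line 2: ['one', 'dirty', 'this'] (min_width=14, slack=6)
Line 3: ['security', 'dolphin', 'if'] (min_width=19, slack=1)
Line 4: ['program', 'matrix'] (min_width=14, slack=6)
Line 5: ['forest', 'dog', 'fire', 'year'] (min_width=20, slack=0)
Line 6: ['read', 'string', 'keyboard'] (min_width=20, slack=0)
Line 7: ['mountain'] (min_width=8, slack=12)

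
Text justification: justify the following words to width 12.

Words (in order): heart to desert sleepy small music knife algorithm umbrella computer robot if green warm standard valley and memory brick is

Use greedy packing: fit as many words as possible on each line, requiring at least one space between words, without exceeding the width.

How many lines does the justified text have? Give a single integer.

Line 1: ['heart', 'to'] (min_width=8, slack=4)
Line 2: ['desert'] (min_width=6, slack=6)
Line 3: ['sleepy', 'small'] (min_width=12, slack=0)
Line 4: ['music', 'knife'] (min_width=11, slack=1)
Line 5: ['algorithm'] (min_width=9, slack=3)
Line 6: ['umbrella'] (min_width=8, slack=4)
Line 7: ['computer'] (min_width=8, slack=4)
Line 8: ['robot', 'if'] (min_width=8, slack=4)
Line 9: ['green', 'warm'] (min_width=10, slack=2)
Line 10: ['standard'] (min_width=8, slack=4)
Line 11: ['valley', 'and'] (min_width=10, slack=2)
Line 12: ['memory', 'brick'] (min_width=12, slack=0)
Line 13: ['is'] (min_width=2, slack=10)
Total lines: 13

Answer: 13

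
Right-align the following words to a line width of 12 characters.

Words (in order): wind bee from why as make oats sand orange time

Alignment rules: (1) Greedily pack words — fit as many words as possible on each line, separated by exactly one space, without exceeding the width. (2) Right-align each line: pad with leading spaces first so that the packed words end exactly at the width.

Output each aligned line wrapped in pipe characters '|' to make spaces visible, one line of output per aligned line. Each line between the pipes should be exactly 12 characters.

Answer: |    wind bee|
| from why as|
|   make oats|
| sand orange|
|        time|

Derivation:
Line 1: ['wind', 'bee'] (min_width=8, slack=4)
Line 2: ['from', 'why', 'as'] (min_width=11, slack=1)
Line 3: ['make', 'oats'] (min_width=9, slack=3)
Line 4: ['sand', 'orange'] (min_width=11, slack=1)
Line 5: ['time'] (min_width=4, slack=8)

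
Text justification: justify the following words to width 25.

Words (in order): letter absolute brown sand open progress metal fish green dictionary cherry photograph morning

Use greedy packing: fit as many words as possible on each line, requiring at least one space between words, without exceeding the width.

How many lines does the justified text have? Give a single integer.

Answer: 4

Derivation:
Line 1: ['letter', 'absolute', 'brown'] (min_width=21, slack=4)
Line 2: ['sand', 'open', 'progress', 'metal'] (min_width=24, slack=1)
Line 3: ['fish', 'green', 'dictionary'] (min_width=21, slack=4)
Line 4: ['cherry', 'photograph', 'morning'] (min_width=25, slack=0)
Total lines: 4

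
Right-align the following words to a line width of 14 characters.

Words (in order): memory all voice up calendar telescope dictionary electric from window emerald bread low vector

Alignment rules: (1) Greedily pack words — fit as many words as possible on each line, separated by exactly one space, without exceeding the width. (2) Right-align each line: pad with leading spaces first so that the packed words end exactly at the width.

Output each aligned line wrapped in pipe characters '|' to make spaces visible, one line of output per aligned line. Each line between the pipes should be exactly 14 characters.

Answer: |    memory all|
|      voice up|
|      calendar|
|     telescope|
|    dictionary|
| electric from|
|window emerald|
|     bread low|
|        vector|

Derivation:
Line 1: ['memory', 'all'] (min_width=10, slack=4)
Line 2: ['voice', 'up'] (min_width=8, slack=6)
Line 3: ['calendar'] (min_width=8, slack=6)
Line 4: ['telescope'] (min_width=9, slack=5)
Line 5: ['dictionary'] (min_width=10, slack=4)
Line 6: ['electric', 'from'] (min_width=13, slack=1)
Line 7: ['window', 'emerald'] (min_width=14, slack=0)
Line 8: ['bread', 'low'] (min_width=9, slack=5)
Line 9: ['vector'] (min_width=6, slack=8)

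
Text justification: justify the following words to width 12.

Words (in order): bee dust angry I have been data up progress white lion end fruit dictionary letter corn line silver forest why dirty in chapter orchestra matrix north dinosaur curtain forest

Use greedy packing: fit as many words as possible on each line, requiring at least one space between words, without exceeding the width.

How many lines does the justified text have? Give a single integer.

Line 1: ['bee', 'dust'] (min_width=8, slack=4)
Line 2: ['angry', 'I', 'have'] (min_width=12, slack=0)
Line 3: ['been', 'data', 'up'] (min_width=12, slack=0)
Line 4: ['progress'] (min_width=8, slack=4)
Line 5: ['white', 'lion'] (min_width=10, slack=2)
Line 6: ['end', 'fruit'] (min_width=9, slack=3)
Line 7: ['dictionary'] (min_width=10, slack=2)
Line 8: ['letter', 'corn'] (min_width=11, slack=1)
Line 9: ['line', 'silver'] (min_width=11, slack=1)
Line 10: ['forest', 'why'] (min_width=10, slack=2)
Line 11: ['dirty', 'in'] (min_width=8, slack=4)
Line 12: ['chapter'] (min_width=7, slack=5)
Line 13: ['orchestra'] (min_width=9, slack=3)
Line 14: ['matrix', 'north'] (min_width=12, slack=0)
Line 15: ['dinosaur'] (min_width=8, slack=4)
Line 16: ['curtain'] (min_width=7, slack=5)
Line 17: ['forest'] (min_width=6, slack=6)
Total lines: 17

Answer: 17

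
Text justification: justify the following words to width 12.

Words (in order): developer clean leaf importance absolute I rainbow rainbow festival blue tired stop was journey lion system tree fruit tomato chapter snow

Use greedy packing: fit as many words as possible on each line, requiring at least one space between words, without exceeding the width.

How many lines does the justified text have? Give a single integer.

Line 1: ['developer'] (min_width=9, slack=3)
Line 2: ['clean', 'leaf'] (min_width=10, slack=2)
Line 3: ['importance'] (min_width=10, slack=2)
Line 4: ['absolute', 'I'] (min_width=10, slack=2)
Line 5: ['rainbow'] (min_width=7, slack=5)
Line 6: ['rainbow'] (min_width=7, slack=5)
Line 7: ['festival'] (min_width=8, slack=4)
Line 8: ['blue', 'tired'] (min_width=10, slack=2)
Line 9: ['stop', 'was'] (min_width=8, slack=4)
Line 10: ['journey', 'lion'] (min_width=12, slack=0)
Line 11: ['system', 'tree'] (min_width=11, slack=1)
Line 12: ['fruit', 'tomato'] (min_width=12, slack=0)
Line 13: ['chapter', 'snow'] (min_width=12, slack=0)
Total lines: 13

Answer: 13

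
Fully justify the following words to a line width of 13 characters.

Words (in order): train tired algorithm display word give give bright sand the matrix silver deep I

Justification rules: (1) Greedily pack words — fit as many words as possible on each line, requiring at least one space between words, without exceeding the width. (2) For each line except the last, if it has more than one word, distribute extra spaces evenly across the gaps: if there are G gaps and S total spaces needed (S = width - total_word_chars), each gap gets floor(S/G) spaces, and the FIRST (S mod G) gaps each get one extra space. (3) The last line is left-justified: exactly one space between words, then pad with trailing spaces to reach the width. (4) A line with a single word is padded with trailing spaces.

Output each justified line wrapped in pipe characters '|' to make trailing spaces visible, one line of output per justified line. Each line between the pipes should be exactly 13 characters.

Answer: |train   tired|
|algorithm    |
|display  word|
|give     give|
|bright   sand|
|the    matrix|
|silver deep I|

Derivation:
Line 1: ['train', 'tired'] (min_width=11, slack=2)
Line 2: ['algorithm'] (min_width=9, slack=4)
Line 3: ['display', 'word'] (min_width=12, slack=1)
Line 4: ['give', 'give'] (min_width=9, slack=4)
Line 5: ['bright', 'sand'] (min_width=11, slack=2)
Line 6: ['the', 'matrix'] (min_width=10, slack=3)
Line 7: ['silver', 'deep', 'I'] (min_width=13, slack=0)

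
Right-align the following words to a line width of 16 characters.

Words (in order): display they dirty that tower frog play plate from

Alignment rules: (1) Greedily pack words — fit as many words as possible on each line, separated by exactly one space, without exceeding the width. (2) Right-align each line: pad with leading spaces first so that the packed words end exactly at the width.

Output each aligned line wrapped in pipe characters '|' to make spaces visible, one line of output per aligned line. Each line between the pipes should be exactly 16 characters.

Line 1: ['display', 'they'] (min_width=12, slack=4)
Line 2: ['dirty', 'that', 'tower'] (min_width=16, slack=0)
Line 3: ['frog', 'play', 'plate'] (min_width=15, slack=1)
Line 4: ['from'] (min_width=4, slack=12)

Answer: |    display they|
|dirty that tower|
| frog play plate|
|            from|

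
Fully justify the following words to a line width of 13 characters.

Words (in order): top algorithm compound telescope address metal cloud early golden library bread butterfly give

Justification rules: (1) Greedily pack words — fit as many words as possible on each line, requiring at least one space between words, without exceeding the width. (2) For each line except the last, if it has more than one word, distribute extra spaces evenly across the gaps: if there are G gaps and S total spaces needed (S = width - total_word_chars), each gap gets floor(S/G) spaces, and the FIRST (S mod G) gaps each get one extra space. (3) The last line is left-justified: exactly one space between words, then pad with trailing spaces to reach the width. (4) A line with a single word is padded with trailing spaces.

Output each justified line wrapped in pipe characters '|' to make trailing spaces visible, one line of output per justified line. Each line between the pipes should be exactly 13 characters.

Answer: |top algorithm|
|compound     |
|telescope    |
|address metal|
|cloud   early|
|golden       |
|library bread|
|butterfly    |
|give         |

Derivation:
Line 1: ['top', 'algorithm'] (min_width=13, slack=0)
Line 2: ['compound'] (min_width=8, slack=5)
Line 3: ['telescope'] (min_width=9, slack=4)
Line 4: ['address', 'metal'] (min_width=13, slack=0)
Line 5: ['cloud', 'early'] (min_width=11, slack=2)
Line 6: ['golden'] (min_width=6, slack=7)
Line 7: ['library', 'bread'] (min_width=13, slack=0)
Line 8: ['butterfly'] (min_width=9, slack=4)
Line 9: ['give'] (min_width=4, slack=9)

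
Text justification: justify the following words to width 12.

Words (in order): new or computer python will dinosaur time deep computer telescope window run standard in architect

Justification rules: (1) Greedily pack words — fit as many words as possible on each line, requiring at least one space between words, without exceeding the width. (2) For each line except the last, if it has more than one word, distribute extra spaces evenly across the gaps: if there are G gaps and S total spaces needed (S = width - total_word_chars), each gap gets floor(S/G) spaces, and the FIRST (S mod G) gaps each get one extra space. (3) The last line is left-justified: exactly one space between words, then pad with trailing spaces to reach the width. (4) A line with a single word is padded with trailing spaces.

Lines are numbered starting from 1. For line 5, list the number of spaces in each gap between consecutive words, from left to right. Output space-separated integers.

Line 1: ['new', 'or'] (min_width=6, slack=6)
Line 2: ['computer'] (min_width=8, slack=4)
Line 3: ['python', 'will'] (min_width=11, slack=1)
Line 4: ['dinosaur'] (min_width=8, slack=4)
Line 5: ['time', 'deep'] (min_width=9, slack=3)
Line 6: ['computer'] (min_width=8, slack=4)
Line 7: ['telescope'] (min_width=9, slack=3)
Line 8: ['window', 'run'] (min_width=10, slack=2)
Line 9: ['standard', 'in'] (min_width=11, slack=1)
Line 10: ['architect'] (min_width=9, slack=3)

Answer: 4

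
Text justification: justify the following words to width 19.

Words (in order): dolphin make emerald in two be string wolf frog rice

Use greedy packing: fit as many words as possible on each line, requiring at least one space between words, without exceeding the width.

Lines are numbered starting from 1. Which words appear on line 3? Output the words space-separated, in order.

Line 1: ['dolphin', 'make'] (min_width=12, slack=7)
Line 2: ['emerald', 'in', 'two', 'be'] (min_width=17, slack=2)
Line 3: ['string', 'wolf', 'frog'] (min_width=16, slack=3)
Line 4: ['rice'] (min_width=4, slack=15)

Answer: string wolf frog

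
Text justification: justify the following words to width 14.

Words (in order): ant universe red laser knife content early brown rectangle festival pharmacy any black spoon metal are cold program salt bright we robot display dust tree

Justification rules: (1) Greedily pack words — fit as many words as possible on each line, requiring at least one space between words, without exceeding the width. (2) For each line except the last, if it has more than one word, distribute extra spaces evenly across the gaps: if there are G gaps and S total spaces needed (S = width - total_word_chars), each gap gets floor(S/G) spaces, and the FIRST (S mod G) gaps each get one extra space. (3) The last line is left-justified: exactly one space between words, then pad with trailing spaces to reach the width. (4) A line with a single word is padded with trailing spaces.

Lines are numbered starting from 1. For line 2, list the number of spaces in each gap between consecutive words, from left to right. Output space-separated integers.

Line 1: ['ant', 'universe'] (min_width=12, slack=2)
Line 2: ['red', 'laser'] (min_width=9, slack=5)
Line 3: ['knife', 'content'] (min_width=13, slack=1)
Line 4: ['early', 'brown'] (min_width=11, slack=3)
Line 5: ['rectangle'] (min_width=9, slack=5)
Line 6: ['festival'] (min_width=8, slack=6)
Line 7: ['pharmacy', 'any'] (min_width=12, slack=2)
Line 8: ['black', 'spoon'] (min_width=11, slack=3)
Line 9: ['metal', 'are', 'cold'] (min_width=14, slack=0)
Line 10: ['program', 'salt'] (min_width=12, slack=2)
Line 11: ['bright', 'we'] (min_width=9, slack=5)
Line 12: ['robot', 'display'] (min_width=13, slack=1)
Line 13: ['dust', 'tree'] (min_width=9, slack=5)

Answer: 6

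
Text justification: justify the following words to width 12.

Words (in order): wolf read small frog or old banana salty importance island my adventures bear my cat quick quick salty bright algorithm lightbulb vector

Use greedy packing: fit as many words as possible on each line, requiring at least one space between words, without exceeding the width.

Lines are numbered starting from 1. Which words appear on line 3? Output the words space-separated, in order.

Answer: or old

Derivation:
Line 1: ['wolf', 'read'] (min_width=9, slack=3)
Line 2: ['small', 'frog'] (min_width=10, slack=2)
Line 3: ['or', 'old'] (min_width=6, slack=6)
Line 4: ['banana', 'salty'] (min_width=12, slack=0)
Line 5: ['importance'] (min_width=10, slack=2)
Line 6: ['island', 'my'] (min_width=9, slack=3)
Line 7: ['adventures'] (min_width=10, slack=2)
Line 8: ['bear', 'my', 'cat'] (min_width=11, slack=1)
Line 9: ['quick', 'quick'] (min_width=11, slack=1)
Line 10: ['salty', 'bright'] (min_width=12, slack=0)
Line 11: ['algorithm'] (min_width=9, slack=3)
Line 12: ['lightbulb'] (min_width=9, slack=3)
Line 13: ['vector'] (min_width=6, slack=6)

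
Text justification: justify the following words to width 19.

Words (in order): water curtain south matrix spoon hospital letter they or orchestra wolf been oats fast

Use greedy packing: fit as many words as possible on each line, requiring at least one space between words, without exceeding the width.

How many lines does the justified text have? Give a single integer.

Answer: 5

Derivation:
Line 1: ['water', 'curtain', 'south'] (min_width=19, slack=0)
Line 2: ['matrix', 'spoon'] (min_width=12, slack=7)
Line 3: ['hospital', 'letter'] (min_width=15, slack=4)
Line 4: ['they', 'or', 'orchestra'] (min_width=17, slack=2)
Line 5: ['wolf', 'been', 'oats', 'fast'] (min_width=19, slack=0)
Total lines: 5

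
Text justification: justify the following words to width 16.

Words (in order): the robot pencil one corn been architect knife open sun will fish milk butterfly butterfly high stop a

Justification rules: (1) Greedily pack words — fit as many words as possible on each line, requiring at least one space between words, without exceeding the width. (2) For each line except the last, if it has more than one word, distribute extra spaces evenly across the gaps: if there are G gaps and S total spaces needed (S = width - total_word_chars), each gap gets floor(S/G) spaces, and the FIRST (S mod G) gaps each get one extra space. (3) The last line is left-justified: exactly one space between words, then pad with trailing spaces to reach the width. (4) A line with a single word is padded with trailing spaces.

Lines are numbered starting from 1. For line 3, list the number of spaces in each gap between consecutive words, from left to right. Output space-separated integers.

Answer: 2

Derivation:
Line 1: ['the', 'robot', 'pencil'] (min_width=16, slack=0)
Line 2: ['one', 'corn', 'been'] (min_width=13, slack=3)
Line 3: ['architect', 'knife'] (min_width=15, slack=1)
Line 4: ['open', 'sun', 'will'] (min_width=13, slack=3)
Line 5: ['fish', 'milk'] (min_width=9, slack=7)
Line 6: ['butterfly'] (min_width=9, slack=7)
Line 7: ['butterfly', 'high'] (min_width=14, slack=2)
Line 8: ['stop', 'a'] (min_width=6, slack=10)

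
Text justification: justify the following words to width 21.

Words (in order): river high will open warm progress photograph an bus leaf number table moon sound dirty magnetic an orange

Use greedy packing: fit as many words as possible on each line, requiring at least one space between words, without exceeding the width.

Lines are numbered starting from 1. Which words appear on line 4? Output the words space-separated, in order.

Answer: leaf number table

Derivation:
Line 1: ['river', 'high', 'will', 'open'] (min_width=20, slack=1)
Line 2: ['warm', 'progress'] (min_width=13, slack=8)
Line 3: ['photograph', 'an', 'bus'] (min_width=17, slack=4)
Line 4: ['leaf', 'number', 'table'] (min_width=17, slack=4)
Line 5: ['moon', 'sound', 'dirty'] (min_width=16, slack=5)
Line 6: ['magnetic', 'an', 'orange'] (min_width=18, slack=3)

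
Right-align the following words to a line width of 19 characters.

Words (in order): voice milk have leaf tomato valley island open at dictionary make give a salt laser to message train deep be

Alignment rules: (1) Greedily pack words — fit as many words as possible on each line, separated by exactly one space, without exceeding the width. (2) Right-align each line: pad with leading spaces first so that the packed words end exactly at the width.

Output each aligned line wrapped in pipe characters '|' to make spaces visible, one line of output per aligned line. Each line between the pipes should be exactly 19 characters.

Answer: |    voice milk have|
| leaf tomato valley|
|     island open at|
|    dictionary make|
|  give a salt laser|
|   to message train|
|            deep be|

Derivation:
Line 1: ['voice', 'milk', 'have'] (min_width=15, slack=4)
Line 2: ['leaf', 'tomato', 'valley'] (min_width=18, slack=1)
Line 3: ['island', 'open', 'at'] (min_width=14, slack=5)
Line 4: ['dictionary', 'make'] (min_width=15, slack=4)
Line 5: ['give', 'a', 'salt', 'laser'] (min_width=17, slack=2)
Line 6: ['to', 'message', 'train'] (min_width=16, slack=3)
Line 7: ['deep', 'be'] (min_width=7, slack=12)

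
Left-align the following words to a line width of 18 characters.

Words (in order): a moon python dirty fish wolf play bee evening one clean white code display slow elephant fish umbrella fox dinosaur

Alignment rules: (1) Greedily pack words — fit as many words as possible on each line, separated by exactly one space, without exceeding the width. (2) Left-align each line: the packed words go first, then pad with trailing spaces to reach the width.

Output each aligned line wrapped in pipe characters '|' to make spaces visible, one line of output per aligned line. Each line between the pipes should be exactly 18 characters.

Answer: |a moon python     |
|dirty fish wolf   |
|play bee evening  |
|one clean white   |
|code display slow |
|elephant fish     |
|umbrella fox      |
|dinosaur          |

Derivation:
Line 1: ['a', 'moon', 'python'] (min_width=13, slack=5)
Line 2: ['dirty', 'fish', 'wolf'] (min_width=15, slack=3)
Line 3: ['play', 'bee', 'evening'] (min_width=16, slack=2)
Line 4: ['one', 'clean', 'white'] (min_width=15, slack=3)
Line 5: ['code', 'display', 'slow'] (min_width=17, slack=1)
Line 6: ['elephant', 'fish'] (min_width=13, slack=5)
Line 7: ['umbrella', 'fox'] (min_width=12, slack=6)
Line 8: ['dinosaur'] (min_width=8, slack=10)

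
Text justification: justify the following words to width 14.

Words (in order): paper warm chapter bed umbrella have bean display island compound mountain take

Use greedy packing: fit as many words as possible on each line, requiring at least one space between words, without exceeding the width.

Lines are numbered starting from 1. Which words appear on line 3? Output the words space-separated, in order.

Line 1: ['paper', 'warm'] (min_width=10, slack=4)
Line 2: ['chapter', 'bed'] (min_width=11, slack=3)
Line 3: ['umbrella', 'have'] (min_width=13, slack=1)
Line 4: ['bean', 'display'] (min_width=12, slack=2)
Line 5: ['island'] (min_width=6, slack=8)
Line 6: ['compound'] (min_width=8, slack=6)
Line 7: ['mountain', 'take'] (min_width=13, slack=1)

Answer: umbrella have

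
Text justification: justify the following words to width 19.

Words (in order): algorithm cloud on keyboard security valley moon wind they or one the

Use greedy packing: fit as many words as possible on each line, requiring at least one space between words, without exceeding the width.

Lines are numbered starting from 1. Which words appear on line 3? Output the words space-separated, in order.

Answer: valley moon wind

Derivation:
Line 1: ['algorithm', 'cloud', 'on'] (min_width=18, slack=1)
Line 2: ['keyboard', 'security'] (min_width=17, slack=2)
Line 3: ['valley', 'moon', 'wind'] (min_width=16, slack=3)
Line 4: ['they', 'or', 'one', 'the'] (min_width=15, slack=4)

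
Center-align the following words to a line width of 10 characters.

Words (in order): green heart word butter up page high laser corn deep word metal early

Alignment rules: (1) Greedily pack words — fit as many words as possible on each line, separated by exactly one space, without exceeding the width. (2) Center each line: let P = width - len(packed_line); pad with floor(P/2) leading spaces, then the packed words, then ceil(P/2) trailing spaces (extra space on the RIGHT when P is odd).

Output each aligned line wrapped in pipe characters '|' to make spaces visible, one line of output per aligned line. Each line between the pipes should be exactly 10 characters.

Answer: |  green   |
|heart word|
|butter up |
|page high |
|laser corn|
|deep word |
|  metal   |
|  early   |

Derivation:
Line 1: ['green'] (min_width=5, slack=5)
Line 2: ['heart', 'word'] (min_width=10, slack=0)
Line 3: ['butter', 'up'] (min_width=9, slack=1)
Line 4: ['page', 'high'] (min_width=9, slack=1)
Line 5: ['laser', 'corn'] (min_width=10, slack=0)
Line 6: ['deep', 'word'] (min_width=9, slack=1)
Line 7: ['metal'] (min_width=5, slack=5)
Line 8: ['early'] (min_width=5, slack=5)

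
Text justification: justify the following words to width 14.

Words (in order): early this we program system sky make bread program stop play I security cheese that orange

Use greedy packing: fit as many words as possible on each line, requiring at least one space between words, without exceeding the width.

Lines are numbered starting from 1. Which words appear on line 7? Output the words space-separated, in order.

Line 1: ['early', 'this', 'we'] (min_width=13, slack=1)
Line 2: ['program', 'system'] (min_width=14, slack=0)
Line 3: ['sky', 'make', 'bread'] (min_width=14, slack=0)
Line 4: ['program', 'stop'] (min_width=12, slack=2)
Line 5: ['play', 'I'] (min_width=6, slack=8)
Line 6: ['security'] (min_width=8, slack=6)
Line 7: ['cheese', 'that'] (min_width=11, slack=3)
Line 8: ['orange'] (min_width=6, slack=8)

Answer: cheese that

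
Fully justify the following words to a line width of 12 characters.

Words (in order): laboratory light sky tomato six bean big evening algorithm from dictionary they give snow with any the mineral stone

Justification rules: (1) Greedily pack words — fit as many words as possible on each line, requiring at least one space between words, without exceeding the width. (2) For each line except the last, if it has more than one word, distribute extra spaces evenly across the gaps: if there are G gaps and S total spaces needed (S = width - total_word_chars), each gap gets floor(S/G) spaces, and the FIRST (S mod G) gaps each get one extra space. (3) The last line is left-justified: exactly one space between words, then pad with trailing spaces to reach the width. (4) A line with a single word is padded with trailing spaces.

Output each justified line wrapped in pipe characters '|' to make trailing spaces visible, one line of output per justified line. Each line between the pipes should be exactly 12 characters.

Answer: |laboratory  |
|light    sky|
|tomato   six|
|bean     big|
|evening     |
|algorithm   |
|from        |
|dictionary  |
|they    give|
|snow    with|
|any      the|
|mineral     |
|stone       |

Derivation:
Line 1: ['laboratory'] (min_width=10, slack=2)
Line 2: ['light', 'sky'] (min_width=9, slack=3)
Line 3: ['tomato', 'six'] (min_width=10, slack=2)
Line 4: ['bean', 'big'] (min_width=8, slack=4)
Line 5: ['evening'] (min_width=7, slack=5)
Line 6: ['algorithm'] (min_width=9, slack=3)
Line 7: ['from'] (min_width=4, slack=8)
Line 8: ['dictionary'] (min_width=10, slack=2)
Line 9: ['they', 'give'] (min_width=9, slack=3)
Line 10: ['snow', 'with'] (min_width=9, slack=3)
Line 11: ['any', 'the'] (min_width=7, slack=5)
Line 12: ['mineral'] (min_width=7, slack=5)
Line 13: ['stone'] (min_width=5, slack=7)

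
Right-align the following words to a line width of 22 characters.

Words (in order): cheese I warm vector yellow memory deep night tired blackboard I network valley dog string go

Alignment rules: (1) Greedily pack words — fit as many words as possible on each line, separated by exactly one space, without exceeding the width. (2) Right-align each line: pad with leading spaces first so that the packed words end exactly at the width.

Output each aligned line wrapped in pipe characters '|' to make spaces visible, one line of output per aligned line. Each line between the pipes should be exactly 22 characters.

Line 1: ['cheese', 'I', 'warm', 'vector'] (min_width=20, slack=2)
Line 2: ['yellow', 'memory', 'deep'] (min_width=18, slack=4)
Line 3: ['night', 'tired', 'blackboard'] (min_width=22, slack=0)
Line 4: ['I', 'network', 'valley', 'dog'] (min_width=20, slack=2)
Line 5: ['string', 'go'] (min_width=9, slack=13)

Answer: |  cheese I warm vector|
|    yellow memory deep|
|night tired blackboard|
|  I network valley dog|
|             string go|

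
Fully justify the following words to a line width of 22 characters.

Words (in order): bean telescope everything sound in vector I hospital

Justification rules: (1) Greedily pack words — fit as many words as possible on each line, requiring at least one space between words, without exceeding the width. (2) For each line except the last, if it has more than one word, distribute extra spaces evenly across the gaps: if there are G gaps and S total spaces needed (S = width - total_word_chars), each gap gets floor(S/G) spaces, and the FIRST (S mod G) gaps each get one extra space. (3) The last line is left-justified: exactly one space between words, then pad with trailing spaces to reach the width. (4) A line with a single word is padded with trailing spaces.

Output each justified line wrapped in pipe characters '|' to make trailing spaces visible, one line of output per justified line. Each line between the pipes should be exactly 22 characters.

Answer: |bean         telescope|
|everything   sound  in|
|vector I hospital     |

Derivation:
Line 1: ['bean', 'telescope'] (min_width=14, slack=8)
Line 2: ['everything', 'sound', 'in'] (min_width=19, slack=3)
Line 3: ['vector', 'I', 'hospital'] (min_width=17, slack=5)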